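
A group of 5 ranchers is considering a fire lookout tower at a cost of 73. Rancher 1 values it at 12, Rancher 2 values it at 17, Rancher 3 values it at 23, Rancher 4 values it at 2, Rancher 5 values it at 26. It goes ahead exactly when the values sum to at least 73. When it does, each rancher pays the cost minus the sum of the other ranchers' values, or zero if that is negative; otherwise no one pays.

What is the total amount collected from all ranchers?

Total value 80 ≥ cost 73, so it is built.
Rancher 1: others sum to 68; max(0, 73 - 68) = 5.
Rancher 2: others sum to 63; max(0, 73 - 63) = 10.
Rancher 3: others sum to 57; max(0, 73 - 57) = 16.
Rancher 4: others sum to 78; max(0, 73 - 78) = 0.
Rancher 5: others sum to 54; max(0, 73 - 54) = 19.
Total collected = 5 + 10 + 16 + 0 + 19 = 50.

50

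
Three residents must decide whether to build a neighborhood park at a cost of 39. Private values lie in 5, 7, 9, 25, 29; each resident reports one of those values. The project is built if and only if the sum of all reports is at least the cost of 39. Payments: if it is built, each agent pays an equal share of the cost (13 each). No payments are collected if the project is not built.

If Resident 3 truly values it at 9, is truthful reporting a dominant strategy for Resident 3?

Consider the case where Resident 1 reports 5 and Resident 2 reports 25.
Truthful report 9: project built, pays 13, utility 9 - 13 = -4.
Report 5 instead: project not built, utility 0.
Since 0 > -4, reporting 5 is strictly better here, so truthful reporting is not dominant.

No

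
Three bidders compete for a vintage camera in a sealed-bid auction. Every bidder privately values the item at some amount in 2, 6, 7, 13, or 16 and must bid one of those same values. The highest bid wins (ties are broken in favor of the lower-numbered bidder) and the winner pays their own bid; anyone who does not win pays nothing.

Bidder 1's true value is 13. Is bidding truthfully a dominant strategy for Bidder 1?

Consider the case where Bidder 2 bids 2 and Bidder 3 bids 2.
Truthful bid 13: wins, pays 13, utility 13 - 13 = 0.
Bid 2 instead: wins, pays 2, utility 13 - 2 = 11.
Since 11 > 0, bidding 2 is strictly better here, so truthful bidding is not dominant.

No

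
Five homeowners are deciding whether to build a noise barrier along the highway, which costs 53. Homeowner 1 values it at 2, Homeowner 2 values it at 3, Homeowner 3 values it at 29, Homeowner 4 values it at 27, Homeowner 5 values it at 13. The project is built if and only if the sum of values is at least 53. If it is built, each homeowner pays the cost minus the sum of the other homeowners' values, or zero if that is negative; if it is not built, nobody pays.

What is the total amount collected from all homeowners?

Total value 74 ≥ cost 53, so it is built.
Homeowner 1: others sum to 72; max(0, 53 - 72) = 0.
Homeowner 2: others sum to 71; max(0, 53 - 71) = 0.
Homeowner 3: others sum to 45; max(0, 53 - 45) = 8.
Homeowner 4: others sum to 47; max(0, 53 - 47) = 6.
Homeowner 5: others sum to 61; max(0, 53 - 61) = 0.
Total collected = 0 + 0 + 8 + 6 + 0 = 14.

14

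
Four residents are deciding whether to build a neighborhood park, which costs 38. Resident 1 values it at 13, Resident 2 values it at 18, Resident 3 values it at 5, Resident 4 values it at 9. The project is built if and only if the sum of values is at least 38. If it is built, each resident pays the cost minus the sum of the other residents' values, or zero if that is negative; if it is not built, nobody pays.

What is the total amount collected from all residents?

Total value 45 ≥ cost 38, so it is built.
Resident 1: others sum to 32; max(0, 38 - 32) = 6.
Resident 2: others sum to 27; max(0, 38 - 27) = 11.
Resident 3: others sum to 40; max(0, 38 - 40) = 0.
Resident 4: others sum to 36; max(0, 38 - 36) = 2.
Total collected = 6 + 11 + 0 + 2 = 19.

19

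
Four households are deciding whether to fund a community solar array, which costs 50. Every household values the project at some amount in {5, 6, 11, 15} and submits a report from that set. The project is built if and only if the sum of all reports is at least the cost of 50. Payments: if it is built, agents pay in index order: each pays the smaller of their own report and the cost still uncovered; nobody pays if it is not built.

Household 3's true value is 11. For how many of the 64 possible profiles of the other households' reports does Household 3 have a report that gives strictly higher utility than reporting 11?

Others report (15, 15, 15): truth gives 0; report 5 gives 6 > 0. Violating.
Others report (5, 5, 5): truth gives 0; no alternative beats it.
Others report (5, 5, 6): truth gives 0; no alternative beats it.
(Checking all 64 profiles: 1 has a profitable deviation, 63 do not.)

1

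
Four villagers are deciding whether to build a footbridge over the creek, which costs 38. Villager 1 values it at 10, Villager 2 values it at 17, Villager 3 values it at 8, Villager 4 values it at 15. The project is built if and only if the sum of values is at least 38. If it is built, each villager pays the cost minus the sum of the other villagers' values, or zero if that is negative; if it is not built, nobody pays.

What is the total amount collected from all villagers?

8

Total value 50 ≥ cost 38, so it is built.
Villager 1: others sum to 40; max(0, 38 - 40) = 0.
Villager 2: others sum to 33; max(0, 38 - 33) = 5.
Villager 3: others sum to 42; max(0, 38 - 42) = 0.
Villager 4: others sum to 35; max(0, 38 - 35) = 3.
Total collected = 0 + 5 + 0 + 3 = 8.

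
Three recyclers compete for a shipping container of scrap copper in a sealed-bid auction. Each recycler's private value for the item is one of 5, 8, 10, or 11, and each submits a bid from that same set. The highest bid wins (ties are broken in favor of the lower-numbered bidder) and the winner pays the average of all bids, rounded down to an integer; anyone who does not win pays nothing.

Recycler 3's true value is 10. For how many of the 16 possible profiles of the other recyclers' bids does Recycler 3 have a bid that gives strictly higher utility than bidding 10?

4

Others bid (5, 10): truth gives 0; bid 11 gives 2 > 0. Violating.
Others bid (8, 10): truth gives 0; bid 11 gives 1 > 0. Violating.
Others bid (10, 5): truth gives 0; bid 11 gives 2 > 0. Violating.
Others bid (10, 8): truth gives 0; bid 11 gives 1 > 0. Violating.
Others bid (5, 5): truth gives 4; no alternative beats it.
Others bid (5, 8): truth gives 3; no alternative beats it.
(Checking all 16 profiles: 4 have a profitable deviation, 12 do not.)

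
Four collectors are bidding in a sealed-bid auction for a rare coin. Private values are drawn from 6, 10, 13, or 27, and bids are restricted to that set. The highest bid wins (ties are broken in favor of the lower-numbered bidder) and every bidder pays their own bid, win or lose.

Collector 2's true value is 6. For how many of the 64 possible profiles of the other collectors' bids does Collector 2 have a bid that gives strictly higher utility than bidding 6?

Others bid (6, 6, 6): truth gives -6; bid 10 gives -4 > -6. Violating.
Others bid (6, 6, 10): truth gives -6; bid 10 gives -4 > -6. Violating.
Others bid (6, 10, 6): truth gives -6; bid 10 gives -4 > -6. Violating.
Others bid (6, 10, 10): truth gives -6; bid 10 gives -4 > -6. Violating.
Others bid (6, 6, 13): truth gives -6; no alternative beats it.
Others bid (6, 6, 27): truth gives -6; no alternative beats it.
(Checking all 64 profiles: 4 have a profitable deviation, 60 do not.)

4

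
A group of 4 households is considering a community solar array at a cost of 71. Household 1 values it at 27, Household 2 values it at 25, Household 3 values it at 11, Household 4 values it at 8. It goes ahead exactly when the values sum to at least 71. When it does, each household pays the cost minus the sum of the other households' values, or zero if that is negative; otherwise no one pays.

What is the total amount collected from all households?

Total value 71 ≥ cost 71, so it is built.
Household 1: others sum to 44; max(0, 71 - 44) = 27.
Household 2: others sum to 46; max(0, 71 - 46) = 25.
Household 3: others sum to 60; max(0, 71 - 60) = 11.
Household 4: others sum to 63; max(0, 71 - 63) = 8.
Total collected = 27 + 25 + 11 + 8 = 71.

71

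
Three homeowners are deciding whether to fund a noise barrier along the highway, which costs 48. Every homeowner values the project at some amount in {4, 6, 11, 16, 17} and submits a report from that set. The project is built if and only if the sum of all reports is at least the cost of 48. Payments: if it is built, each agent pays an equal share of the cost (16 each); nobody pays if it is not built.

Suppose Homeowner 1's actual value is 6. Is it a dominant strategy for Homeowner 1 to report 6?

Yes

Check each profile of the others' reports and compare truth against every alternative report.
Others report (4, 4): truth gives 0, best alternative gives 0.
Others report (4, 6): truth gives 0, best alternative gives 0.
Others report (4, 11): truth gives 0, best alternative gives 0.
Others report (4, 16): truth gives 0, best alternative gives 0.
Others report (4, 17): truth gives 0, best alternative gives 0.
Others report (6, 4): truth gives 0, best alternative gives 0.
(Remaining 19 profiles checked similarly; truth is weakly best in each.)
In every case the truthful report is at least as good as any alternative, so it is a dominant strategy.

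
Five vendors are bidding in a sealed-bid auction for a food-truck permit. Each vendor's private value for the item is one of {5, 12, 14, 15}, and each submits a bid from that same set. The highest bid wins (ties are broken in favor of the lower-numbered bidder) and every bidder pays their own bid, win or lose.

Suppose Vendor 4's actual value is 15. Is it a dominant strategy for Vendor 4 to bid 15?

Consider the case where Vendor 1 bids 5, Vendor 2 bids 5, Vendor 3 bids 5 and Vendor 5 bids 5.
Truthful bid 15: wins, pays 15, utility 15 - 15 = 0.
Bid 12 instead: wins, pays 12, utility 15 - 12 = 3.
Since 3 > 0, bidding 12 is strictly better here, so truthful bidding is not dominant.

No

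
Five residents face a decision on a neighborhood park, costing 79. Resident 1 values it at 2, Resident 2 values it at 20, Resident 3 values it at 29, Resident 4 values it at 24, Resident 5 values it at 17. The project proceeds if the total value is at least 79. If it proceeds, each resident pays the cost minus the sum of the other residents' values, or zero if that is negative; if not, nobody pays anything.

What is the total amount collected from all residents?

Total value 92 ≥ cost 79, so it is built.
Resident 1: others sum to 90; max(0, 79 - 90) = 0.
Resident 2: others sum to 72; max(0, 79 - 72) = 7.
Resident 3: others sum to 63; max(0, 79 - 63) = 16.
Resident 4: others sum to 68; max(0, 79 - 68) = 11.
Resident 5: others sum to 75; max(0, 79 - 75) = 4.
Total collected = 0 + 7 + 16 + 11 + 4 = 38.

38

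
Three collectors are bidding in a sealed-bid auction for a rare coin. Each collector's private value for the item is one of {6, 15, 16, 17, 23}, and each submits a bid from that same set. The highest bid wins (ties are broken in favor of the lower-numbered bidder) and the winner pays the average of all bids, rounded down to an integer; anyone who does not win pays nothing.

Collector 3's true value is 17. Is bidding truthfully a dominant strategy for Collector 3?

Consider the case where Collector 1 bids 6 and Collector 2 bids 17.
Truthful bid 17: loses, pays 0, utility 0.
Bid 23 instead: wins, pays 15, utility 17 - 15 = 2.
Since 2 > 0, bidding 23 is strictly better here, so truthful bidding is not dominant.

No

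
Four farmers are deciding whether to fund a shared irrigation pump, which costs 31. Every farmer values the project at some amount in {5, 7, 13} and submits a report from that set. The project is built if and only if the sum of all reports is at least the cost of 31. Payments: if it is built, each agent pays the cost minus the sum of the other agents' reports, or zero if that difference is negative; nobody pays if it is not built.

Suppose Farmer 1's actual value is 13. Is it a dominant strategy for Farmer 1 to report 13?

Yes

Check each profile of the others' reports and compare truth against every alternative report.
Others report (5, 5, 13): truth gives 5, best alternative gives 0.
Others report (5, 13, 5): truth gives 5, best alternative gives 0.
Others report (13, 5, 5): truth gives 5, best alternative gives 0.
Others report (7, 7, 7): truth gives 3, best alternative gives 0.
Others report (5, 7, 7): truth gives 1, best alternative gives 0.
Others report (7, 5, 7): truth gives 1, best alternative gives 0.
(Remaining 21 profiles checked similarly; truth is weakly best in each.)
In every case the truthful report is at least as good as any alternative, so it is a dominant strategy.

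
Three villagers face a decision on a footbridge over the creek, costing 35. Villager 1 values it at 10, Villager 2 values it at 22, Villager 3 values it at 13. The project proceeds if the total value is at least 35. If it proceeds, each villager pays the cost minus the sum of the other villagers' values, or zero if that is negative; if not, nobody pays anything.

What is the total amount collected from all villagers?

15

Total value 45 ≥ cost 35, so it is built.
Villager 1: others sum to 35; max(0, 35 - 35) = 0.
Villager 2: others sum to 23; max(0, 35 - 23) = 12.
Villager 3: others sum to 32; max(0, 35 - 32) = 3.
Total collected = 0 + 12 + 3 = 15.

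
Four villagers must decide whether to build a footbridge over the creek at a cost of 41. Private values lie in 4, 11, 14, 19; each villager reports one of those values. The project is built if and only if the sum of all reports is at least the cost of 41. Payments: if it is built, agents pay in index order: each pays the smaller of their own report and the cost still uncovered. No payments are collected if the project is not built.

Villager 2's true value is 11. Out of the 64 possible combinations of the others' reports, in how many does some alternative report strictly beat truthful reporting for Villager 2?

Others report (4, 14, 19): truth gives 0; report 4 gives 7 > 0. Violating.
Others report (4, 19, 14): truth gives 0; report 4 gives 7 > 0. Violating.
Others report (4, 19, 19): truth gives 0; report 4 gives 7 > 0. Violating.
Others report (11, 11, 19): truth gives 0; report 4 gives 7 > 0. Violating.
Others report (4, 4, 4): truth gives 0; no alternative beats it.
Others report (4, 4, 11): truth gives 0; no alternative beats it.
(Checking all 64 profiles: 32 have a profitable deviation, 32 do not.)

32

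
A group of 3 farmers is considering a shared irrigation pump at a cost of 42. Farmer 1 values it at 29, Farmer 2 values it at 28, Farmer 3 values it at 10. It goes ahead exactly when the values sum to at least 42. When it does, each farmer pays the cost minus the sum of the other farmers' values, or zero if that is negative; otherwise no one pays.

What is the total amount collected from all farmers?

Total value 67 ≥ cost 42, so it is built.
Farmer 1: others sum to 38; max(0, 42 - 38) = 4.
Farmer 2: others sum to 39; max(0, 42 - 39) = 3.
Farmer 3: others sum to 57; max(0, 42 - 57) = 0.
Total collected = 4 + 3 + 0 = 7.

7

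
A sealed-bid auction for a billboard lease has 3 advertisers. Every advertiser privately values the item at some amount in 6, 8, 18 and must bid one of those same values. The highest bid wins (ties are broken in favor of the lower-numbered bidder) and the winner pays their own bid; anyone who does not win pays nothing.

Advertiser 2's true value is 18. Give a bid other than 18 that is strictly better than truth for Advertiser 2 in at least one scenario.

8

Suppose Advertiser 1 bids 6 and Advertiser 3 bids 6.
Bid 18: wins, pays 18, utility 18 - 18 = 0.
Bid 8: wins, pays 8, utility 18 - 8 = 10.
So bidding 8 beats truth here (10 > 0).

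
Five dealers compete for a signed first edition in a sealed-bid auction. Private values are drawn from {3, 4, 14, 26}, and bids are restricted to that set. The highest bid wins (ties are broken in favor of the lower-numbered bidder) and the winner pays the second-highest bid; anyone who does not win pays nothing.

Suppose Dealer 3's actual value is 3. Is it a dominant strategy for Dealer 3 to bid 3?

Check each profile of the others' bids and compare truth against every alternative bid.
Others bid (3, 3, 3, 4): truth gives 0, best alternative gives -1.
Others bid (3, 3, 4, 3): truth gives 0, best alternative gives -1.
Others bid (3, 3, 4, 4): truth gives 0, best alternative gives -1.
Others bid (3, 3, 3, 3): truth gives 0, best alternative gives 0.
Others bid (3, 3, 3, 14): truth gives 0, best alternative gives 0.
Others bid (3, 3, 3, 26): truth gives 0, best alternative gives 0.
(Remaining 250 profiles checked similarly; truth is weakly best in each.)
In every case the truthful bid is at least as good as any alternative, so it is a dominant strategy.

Yes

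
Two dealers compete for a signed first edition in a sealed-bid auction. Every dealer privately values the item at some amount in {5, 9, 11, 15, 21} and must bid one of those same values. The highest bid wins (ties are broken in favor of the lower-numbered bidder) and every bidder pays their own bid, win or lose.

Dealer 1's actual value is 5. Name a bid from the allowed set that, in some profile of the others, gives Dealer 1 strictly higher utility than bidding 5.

Suppose Dealer 2 bids 9.
Bid 5: loses but pays 5, utility -5.
Bid 9: wins, pays 9, utility 5 - 9 = -4.
So bidding 9 beats truth here (-4 > -5).

9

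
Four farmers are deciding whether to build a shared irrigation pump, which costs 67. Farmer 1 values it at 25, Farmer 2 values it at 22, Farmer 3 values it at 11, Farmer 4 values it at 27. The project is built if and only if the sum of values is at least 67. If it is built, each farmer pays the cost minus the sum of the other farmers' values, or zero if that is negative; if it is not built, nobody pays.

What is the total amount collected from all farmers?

20

Total value 85 ≥ cost 67, so it is built.
Farmer 1: others sum to 60; max(0, 67 - 60) = 7.
Farmer 2: others sum to 63; max(0, 67 - 63) = 4.
Farmer 3: others sum to 74; max(0, 67 - 74) = 0.
Farmer 4: others sum to 58; max(0, 67 - 58) = 9.
Total collected = 7 + 4 + 0 + 9 = 20.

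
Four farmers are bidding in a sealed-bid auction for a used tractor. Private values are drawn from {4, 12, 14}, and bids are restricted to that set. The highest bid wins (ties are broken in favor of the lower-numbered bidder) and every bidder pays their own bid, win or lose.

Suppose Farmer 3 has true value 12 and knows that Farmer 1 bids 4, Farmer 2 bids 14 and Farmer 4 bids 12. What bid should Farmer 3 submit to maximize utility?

Bid 4: loses but pays 4, utility -4.
Bid 12: loses but pays 12, utility -12.
Bid 14: loses but pays 14, utility -14.
The best choice is 4 with utility -4.

4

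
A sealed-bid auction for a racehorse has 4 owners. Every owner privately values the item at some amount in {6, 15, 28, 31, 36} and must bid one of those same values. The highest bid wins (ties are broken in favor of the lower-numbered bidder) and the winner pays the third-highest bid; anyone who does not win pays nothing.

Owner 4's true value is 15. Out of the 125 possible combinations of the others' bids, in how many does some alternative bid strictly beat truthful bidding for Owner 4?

9

Others bid (6, 6, 15): truth gives 0; bid 28 gives 9 > 0. Violating.
Others bid (6, 6, 28): truth gives 0; bid 31 gives 9 > 0. Violating.
Others bid (6, 6, 31): truth gives 0; bid 36 gives 9 > 0. Violating.
Others bid (6, 15, 6): truth gives 0; bid 28 gives 9 > 0. Violating.
Others bid (6, 6, 6): truth gives 9; no alternative beats it.
Others bid (6, 6, 36): truth gives 0; no alternative beats it.
(Checking all 125 profiles: 9 have a profitable deviation, 116 do not.)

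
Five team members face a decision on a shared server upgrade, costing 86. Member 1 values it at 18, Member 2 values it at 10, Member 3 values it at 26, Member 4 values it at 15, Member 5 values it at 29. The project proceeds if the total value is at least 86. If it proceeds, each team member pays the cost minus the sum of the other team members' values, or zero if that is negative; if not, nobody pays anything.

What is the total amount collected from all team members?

40

Total value 98 ≥ cost 86, so it is built.
Member 1: others sum to 80; max(0, 86 - 80) = 6.
Member 2: others sum to 88; max(0, 86 - 88) = 0.
Member 3: others sum to 72; max(0, 86 - 72) = 14.
Member 4: others sum to 83; max(0, 86 - 83) = 3.
Member 5: others sum to 69; max(0, 86 - 69) = 17.
Total collected = 6 + 0 + 14 + 3 + 17 = 40.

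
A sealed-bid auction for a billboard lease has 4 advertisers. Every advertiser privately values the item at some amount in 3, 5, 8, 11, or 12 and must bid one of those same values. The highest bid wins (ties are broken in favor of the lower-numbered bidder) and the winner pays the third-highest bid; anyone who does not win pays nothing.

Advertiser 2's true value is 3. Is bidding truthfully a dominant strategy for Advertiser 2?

Check each profile of the others' bids and compare truth against every alternative bid.
Others bid (3, 5, 5): truth gives 0, best alternative gives -2.
Others bid (3, 3, 3): truth gives 0, best alternative gives 0.
Others bid (3, 3, 5): truth gives 0, best alternative gives 0.
Others bid (3, 3, 8): truth gives 0, best alternative gives 0.
Others bid (3, 3, 11): truth gives 0, best alternative gives 0.
Others bid (3, 3, 12): truth gives 0, best alternative gives 0.
(Remaining 119 profiles checked similarly; truth is weakly best in each.)
In every case the truthful bid is at least as good as any alternative, so it is a dominant strategy.

Yes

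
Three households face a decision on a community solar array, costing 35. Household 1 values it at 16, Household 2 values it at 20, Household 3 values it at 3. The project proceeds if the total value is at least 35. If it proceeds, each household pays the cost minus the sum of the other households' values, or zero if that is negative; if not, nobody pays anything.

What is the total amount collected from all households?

28

Total value 39 ≥ cost 35, so it is built.
Household 1: others sum to 23; max(0, 35 - 23) = 12.
Household 2: others sum to 19; max(0, 35 - 19) = 16.
Household 3: others sum to 36; max(0, 35 - 36) = 0.
Total collected = 12 + 16 + 0 = 28.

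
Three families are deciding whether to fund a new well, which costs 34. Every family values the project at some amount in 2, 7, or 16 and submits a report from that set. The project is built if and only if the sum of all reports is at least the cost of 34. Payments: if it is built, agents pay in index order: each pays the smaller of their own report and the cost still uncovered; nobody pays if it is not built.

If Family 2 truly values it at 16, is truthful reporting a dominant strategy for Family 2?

No

Consider the case where Family 1 reports 16 and Family 3 reports 16.
Truthful report 16: project built, pays 16, utility 16 - 16 = 0.
Report 2 instead: project built, pays 2, utility 16 - 2 = 14.
Since 14 > 0, reporting 2 is strictly better here, so truthful reporting is not dominant.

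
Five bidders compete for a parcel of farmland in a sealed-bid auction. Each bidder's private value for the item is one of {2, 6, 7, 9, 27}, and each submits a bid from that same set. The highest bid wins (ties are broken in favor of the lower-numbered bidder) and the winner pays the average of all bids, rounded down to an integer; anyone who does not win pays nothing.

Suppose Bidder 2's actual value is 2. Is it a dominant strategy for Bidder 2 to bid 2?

Check each profile of the others' bids and compare truth against every alternative bid.
Others bid (2, 6, 6, 6): truth gives 0, best alternative gives -3.
Others bid (2, 2, 6, 6): truth gives 0, best alternative gives -2.
Others bid (2, 6, 2, 6): truth gives 0, best alternative gives -2.
Others bid (2, 6, 6, 2): truth gives 0, best alternative gives -2.
Others bid (2, 2, 2, 6): truth gives 0, best alternative gives -1.
Others bid (2, 2, 6, 2): truth gives 0, best alternative gives -1.
(Remaining 619 profiles checked similarly; truth is weakly best in each.)
In every case the truthful bid is at least as good as any alternative, so it is a dominant strategy.

Yes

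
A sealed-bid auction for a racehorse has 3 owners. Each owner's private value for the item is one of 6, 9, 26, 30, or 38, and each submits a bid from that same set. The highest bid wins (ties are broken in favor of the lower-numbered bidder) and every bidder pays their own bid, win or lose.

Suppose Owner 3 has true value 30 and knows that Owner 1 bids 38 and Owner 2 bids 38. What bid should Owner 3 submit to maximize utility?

6

Bid 6: loses but pays 6, utility -6.
Bid 9: loses but pays 9, utility -9.
Bid 26: loses but pays 26, utility -26.
Bid 30: loses but pays 30, utility -30.
Bid 38: loses but pays 38, utility -38.
The best choice is 6 with utility -6.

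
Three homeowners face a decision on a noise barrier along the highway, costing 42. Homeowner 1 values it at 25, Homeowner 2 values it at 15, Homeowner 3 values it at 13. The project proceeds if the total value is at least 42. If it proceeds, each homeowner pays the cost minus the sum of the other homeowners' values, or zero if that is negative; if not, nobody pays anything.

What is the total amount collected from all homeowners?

Total value 53 ≥ cost 42, so it is built.
Homeowner 1: others sum to 28; max(0, 42 - 28) = 14.
Homeowner 2: others sum to 38; max(0, 42 - 38) = 4.
Homeowner 3: others sum to 40; max(0, 42 - 40) = 2.
Total collected = 14 + 4 + 2 = 20.

20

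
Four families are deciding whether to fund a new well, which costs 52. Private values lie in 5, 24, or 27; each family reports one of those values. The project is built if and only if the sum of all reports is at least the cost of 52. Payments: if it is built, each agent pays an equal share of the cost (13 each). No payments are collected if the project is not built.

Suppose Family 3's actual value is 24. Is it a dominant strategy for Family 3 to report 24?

Check each profile of the others' reports and compare truth against every alternative report.
Others report (5, 5, 24): truth gives 11, best alternative gives 11.
Others report (5, 5, 27): truth gives 11, best alternative gives 11.
Others report (5, 24, 5): truth gives 11, best alternative gives 11.
Others report (5, 24, 24): truth gives 11, best alternative gives 11.
Others report (5, 24, 27): truth gives 11, best alternative gives 11.
Others report (5, 27, 5): truth gives 11, best alternative gives 11.
(Remaining 21 profiles checked similarly; truth is weakly best in each.)
In every case the truthful report is at least as good as any alternative, so it is a dominant strategy.

Yes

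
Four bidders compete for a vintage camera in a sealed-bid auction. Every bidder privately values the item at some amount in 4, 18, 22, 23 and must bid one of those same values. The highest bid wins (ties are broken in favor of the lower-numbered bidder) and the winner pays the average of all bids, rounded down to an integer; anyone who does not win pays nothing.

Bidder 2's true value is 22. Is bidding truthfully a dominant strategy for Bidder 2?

No

Consider the case where Bidder 1 bids 4, Bidder 3 bids 4 and Bidder 4 bids 4.
Truthful bid 22: wins, pays 8, utility 22 - 8 = 14.
Bid 18 instead: wins, pays 7, utility 22 - 7 = 15.
Since 15 > 14, bidding 18 is strictly better here, so truthful bidding is not dominant.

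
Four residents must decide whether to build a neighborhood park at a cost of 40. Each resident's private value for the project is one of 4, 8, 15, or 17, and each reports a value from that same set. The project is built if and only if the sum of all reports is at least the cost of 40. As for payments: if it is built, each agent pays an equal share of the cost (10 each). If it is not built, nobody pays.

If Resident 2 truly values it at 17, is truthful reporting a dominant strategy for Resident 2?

Yes

Check each profile of the others' reports and compare truth against every alternative report.
Others report (4, 4, 15): truth gives 7, best alternative gives 0.
Others report (4, 15, 4): truth gives 7, best alternative gives 0.
Others report (8, 8, 8): truth gives 7, best alternative gives 0.
Others report (15, 4, 4): truth gives 7, best alternative gives 0.
Others report (4, 4, 17): truth gives 7, best alternative gives 7.
Others report (4, 8, 15): truth gives 7, best alternative gives 7.
(Remaining 58 profiles checked similarly; truth is weakly best in each.)
In every case the truthful report is at least as good as any alternative, so it is a dominant strategy.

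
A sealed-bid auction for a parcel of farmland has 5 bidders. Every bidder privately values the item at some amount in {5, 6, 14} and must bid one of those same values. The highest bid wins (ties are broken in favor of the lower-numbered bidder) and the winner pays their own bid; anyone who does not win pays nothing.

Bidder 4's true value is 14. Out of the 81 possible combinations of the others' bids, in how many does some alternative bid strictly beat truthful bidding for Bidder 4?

Others bid (5, 5, 5, 5): truth gives 0; bid 6 gives 8 > 0. Violating.
Others bid (5, 5, 5, 6): truth gives 0; bid 6 gives 8 > 0. Violating.
Others bid (5, 5, 5, 14): truth gives 0; no alternative beats it.
Others bid (5, 5, 6, 5): truth gives 0; no alternative beats it.
(Checking all 81 profiles: 2 have a profitable deviation, 79 do not.)

2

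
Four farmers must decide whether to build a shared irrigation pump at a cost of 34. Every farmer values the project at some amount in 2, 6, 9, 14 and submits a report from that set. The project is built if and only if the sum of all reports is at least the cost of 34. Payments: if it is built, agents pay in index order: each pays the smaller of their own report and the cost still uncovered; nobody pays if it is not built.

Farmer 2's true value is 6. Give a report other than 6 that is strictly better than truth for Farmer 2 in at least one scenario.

Suppose Farmer 1 reports 6, Farmer 3 reports 14 and Farmer 4 reports 14.
Report 6: project built, pays 6, utility 6 - 6 = 0.
Report 2: project built, pays 2, utility 6 - 2 = 4.
So reporting 2 beats truth here (4 > 0).

2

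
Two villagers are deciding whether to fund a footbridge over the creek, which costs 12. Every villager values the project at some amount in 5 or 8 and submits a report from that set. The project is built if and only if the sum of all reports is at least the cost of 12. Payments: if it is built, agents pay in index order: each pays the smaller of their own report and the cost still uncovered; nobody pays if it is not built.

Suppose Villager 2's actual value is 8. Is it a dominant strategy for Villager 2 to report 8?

Check each profile of the others' reports and compare truth against every alternative report.
Others report (5): truth gives 1, best alternative gives 0.
Others report (8): truth gives 4, best alternative gives 4.
In every case the truthful report is at least as good as any alternative, so it is a dominant strategy.

Yes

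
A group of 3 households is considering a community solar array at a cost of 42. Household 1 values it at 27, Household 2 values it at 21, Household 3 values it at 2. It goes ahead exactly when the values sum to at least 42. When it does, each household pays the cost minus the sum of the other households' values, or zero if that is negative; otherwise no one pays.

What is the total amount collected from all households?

Total value 50 ≥ cost 42, so it is built.
Household 1: others sum to 23; max(0, 42 - 23) = 19.
Household 2: others sum to 29; max(0, 42 - 29) = 13.
Household 3: others sum to 48; max(0, 42 - 48) = 0.
Total collected = 19 + 13 + 0 = 32.

32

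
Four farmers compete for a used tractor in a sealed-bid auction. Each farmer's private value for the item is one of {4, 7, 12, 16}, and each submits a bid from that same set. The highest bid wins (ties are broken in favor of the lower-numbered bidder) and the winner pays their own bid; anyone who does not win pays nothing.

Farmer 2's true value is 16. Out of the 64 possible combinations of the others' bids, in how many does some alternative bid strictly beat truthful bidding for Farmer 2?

18

Others bid (4, 4, 4): truth gives 0; bid 7 gives 9 > 0. Violating.
Others bid (4, 4, 7): truth gives 0; bid 7 gives 9 > 0. Violating.
Others bid (4, 4, 12): truth gives 0; bid 12 gives 4 > 0. Violating.
Others bid (4, 7, 4): truth gives 0; bid 7 gives 9 > 0. Violating.
Others bid (4, 4, 16): truth gives 0; no alternative beats it.
Others bid (4, 7, 16): truth gives 0; no alternative beats it.
(Checking all 64 profiles: 18 have a profitable deviation, 46 do not.)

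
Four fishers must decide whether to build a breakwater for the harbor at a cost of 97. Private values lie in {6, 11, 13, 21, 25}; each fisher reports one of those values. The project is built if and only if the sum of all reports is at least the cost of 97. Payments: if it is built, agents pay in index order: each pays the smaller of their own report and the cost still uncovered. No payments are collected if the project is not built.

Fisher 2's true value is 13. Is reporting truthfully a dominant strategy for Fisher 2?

Yes

Check each profile of the others' reports and compare truth against every alternative report.
Others report (6, 6, 6): truth gives 0, best alternative gives 0.
Others report (6, 6, 11): truth gives 0, best alternative gives 0.
Others report (6, 6, 13): truth gives 0, best alternative gives 0.
Others report (6, 6, 21): truth gives 0, best alternative gives 0.
Others report (6, 6, 25): truth gives 0, best alternative gives 0.
Others report (6, 11, 6): truth gives 0, best alternative gives 0.
(Remaining 119 profiles checked similarly; truth is weakly best in each.)
In every case the truthful report is at least as good as any alternative, so it is a dominant strategy.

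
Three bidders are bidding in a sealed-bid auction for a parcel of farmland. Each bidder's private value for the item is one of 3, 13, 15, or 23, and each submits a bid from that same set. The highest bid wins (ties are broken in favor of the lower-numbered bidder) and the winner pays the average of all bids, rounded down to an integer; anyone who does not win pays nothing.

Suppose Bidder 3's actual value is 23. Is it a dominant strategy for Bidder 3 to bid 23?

Consider the case where Bidder 1 bids 3 and Bidder 2 bids 3.
Truthful bid 23: wins, pays 9, utility 23 - 9 = 14.
Bid 13 instead: wins, pays 6, utility 23 - 6 = 17.
Since 17 > 14, bidding 13 is strictly better here, so truthful bidding is not dominant.

No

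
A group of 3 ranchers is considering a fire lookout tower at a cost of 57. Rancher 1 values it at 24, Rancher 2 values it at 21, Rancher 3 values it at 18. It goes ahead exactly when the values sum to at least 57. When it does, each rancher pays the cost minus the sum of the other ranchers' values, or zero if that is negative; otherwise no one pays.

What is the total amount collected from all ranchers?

45

Total value 63 ≥ cost 57, so it is built.
Rancher 1: others sum to 39; max(0, 57 - 39) = 18.
Rancher 2: others sum to 42; max(0, 57 - 42) = 15.
Rancher 3: others sum to 45; max(0, 57 - 45) = 12.
Total collected = 18 + 15 + 12 = 45.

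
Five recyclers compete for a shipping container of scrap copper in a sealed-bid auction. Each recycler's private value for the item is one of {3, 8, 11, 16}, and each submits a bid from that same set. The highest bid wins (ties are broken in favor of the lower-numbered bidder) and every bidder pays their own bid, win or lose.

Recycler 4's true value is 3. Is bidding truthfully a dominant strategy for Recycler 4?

Yes

Check each profile of the others' bids and compare truth against every alternative bid.
Others bid (3, 3, 3, 11): truth gives -3, best alternative gives -8.
Others bid (3, 3, 3, 16): truth gives -3, best alternative gives -8.
Others bid (3, 3, 8, 3): truth gives -3, best alternative gives -8.
Others bid (3, 3, 8, 8): truth gives -3, best alternative gives -8.
Others bid (3, 3, 8, 11): truth gives -3, best alternative gives -8.
Others bid (3, 3, 8, 16): truth gives -3, best alternative gives -8.
(Remaining 250 profiles checked similarly; truth is weakly best in each.)
In every case the truthful bid is at least as good as any alternative, so it is a dominant strategy.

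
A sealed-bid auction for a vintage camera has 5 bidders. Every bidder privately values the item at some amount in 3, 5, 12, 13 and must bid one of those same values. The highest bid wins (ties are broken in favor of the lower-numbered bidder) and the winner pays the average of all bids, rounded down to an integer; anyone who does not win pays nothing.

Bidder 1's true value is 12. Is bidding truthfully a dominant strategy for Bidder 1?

No

Consider the case where Bidder 2 bids 3, Bidder 3 bids 3, Bidder 4 bids 3 and Bidder 5 bids 3.
Truthful bid 12: wins, pays 4, utility 12 - 4 = 8.
Bid 3 instead: wins, pays 3, utility 12 - 3 = 9.
Since 9 > 8, bidding 3 is strictly better here, so truthful bidding is not dominant.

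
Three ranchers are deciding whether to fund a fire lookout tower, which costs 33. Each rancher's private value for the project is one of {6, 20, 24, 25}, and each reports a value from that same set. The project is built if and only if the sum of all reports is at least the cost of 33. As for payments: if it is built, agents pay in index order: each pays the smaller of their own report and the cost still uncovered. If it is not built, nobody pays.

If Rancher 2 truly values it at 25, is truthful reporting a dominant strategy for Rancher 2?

Consider the case where Rancher 1 reports 6 and Rancher 3 reports 6.
Truthful report 25: project built, pays 25, utility 25 - 25 = 0.
Report 24 instead: project built, pays 24, utility 25 - 24 = 1.
Since 1 > 0, reporting 24 is strictly better here, so truthful reporting is not dominant.

No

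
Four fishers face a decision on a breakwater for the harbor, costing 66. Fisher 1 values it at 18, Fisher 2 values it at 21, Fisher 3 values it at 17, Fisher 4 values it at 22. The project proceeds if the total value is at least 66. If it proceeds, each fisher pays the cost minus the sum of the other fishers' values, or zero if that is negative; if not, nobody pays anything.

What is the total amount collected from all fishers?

Total value 78 ≥ cost 66, so it is built.
Fisher 1: others sum to 60; max(0, 66 - 60) = 6.
Fisher 2: others sum to 57; max(0, 66 - 57) = 9.
Fisher 3: others sum to 61; max(0, 66 - 61) = 5.
Fisher 4: others sum to 56; max(0, 66 - 56) = 10.
Total collected = 6 + 9 + 5 + 10 = 30.

30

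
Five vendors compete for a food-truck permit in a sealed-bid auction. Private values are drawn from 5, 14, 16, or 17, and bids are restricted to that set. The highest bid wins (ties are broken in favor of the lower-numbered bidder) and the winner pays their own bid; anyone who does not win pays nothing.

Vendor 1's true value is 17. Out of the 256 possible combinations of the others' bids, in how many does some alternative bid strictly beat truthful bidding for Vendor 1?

81

Others bid (5, 5, 5, 5): truth gives 0; bid 5 gives 12 > 0. Violating.
Others bid (5, 5, 5, 14): truth gives 0; bid 14 gives 3 > 0. Violating.
Others bid (5, 5, 5, 16): truth gives 0; bid 16 gives 1 > 0. Violating.
Others bid (5, 5, 14, 5): truth gives 0; bid 14 gives 3 > 0. Violating.
Others bid (5, 5, 5, 17): truth gives 0; no alternative beats it.
Others bid (5, 5, 14, 17): truth gives 0; no alternative beats it.
(Checking all 256 profiles: 81 have a profitable deviation, 175 do not.)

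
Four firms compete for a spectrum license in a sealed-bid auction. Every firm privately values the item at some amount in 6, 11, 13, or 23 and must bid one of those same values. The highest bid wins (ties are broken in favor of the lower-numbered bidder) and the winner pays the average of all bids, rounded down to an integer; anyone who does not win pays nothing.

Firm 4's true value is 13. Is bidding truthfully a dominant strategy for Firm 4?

Consider the case where Firm 1 bids 6, Firm 2 bids 6 and Firm 3 bids 13.
Truthful bid 13: loses, pays 0, utility 0.
Bid 23 instead: wins, pays 12, utility 13 - 12 = 1.
Since 1 > 0, bidding 23 is strictly better here, so truthful bidding is not dominant.

No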